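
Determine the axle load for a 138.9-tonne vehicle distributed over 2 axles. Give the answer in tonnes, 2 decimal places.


Load per axle = total weight / number of axles
Load = 138.9 / 2
Load = 69.45 tonnes

69.45


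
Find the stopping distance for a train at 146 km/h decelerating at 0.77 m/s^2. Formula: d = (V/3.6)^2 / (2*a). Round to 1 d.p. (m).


Convert speed: V = 146 / 3.6 = 40.5556 m/s
V^2 = 1644.7531
d = 1644.7531 / (2 * 0.77)
d = 1644.7531 / 1.54
d = 1068.0 m

1068.0


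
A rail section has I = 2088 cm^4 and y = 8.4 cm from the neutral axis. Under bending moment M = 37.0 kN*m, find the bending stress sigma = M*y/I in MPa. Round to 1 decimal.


Convert units:
M = 37.0 kN*m = 37000000 N*mm
y = 8.4 cm = 84 mm
I = 2088 cm^4 = 20880000 mm^4
sigma = 37000000 * 84 / 20880000
sigma = 148.9 MPa

148.9


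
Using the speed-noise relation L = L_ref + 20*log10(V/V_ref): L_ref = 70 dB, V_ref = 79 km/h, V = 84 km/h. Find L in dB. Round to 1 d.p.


V/V_ref = 84 / 79 = 1.063291
log10(1.063291) = 0.026652
20 * 0.026652 = 0.533
L = 70 + 0.533 = 70.5 dB

70.5


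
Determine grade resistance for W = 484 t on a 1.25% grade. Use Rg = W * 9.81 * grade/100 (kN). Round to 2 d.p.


Rg = W * 9.81 * grade / 100
Rg = 484 * 9.81 * 1.25 / 100
Rg = 4748.04 * 0.0125
Rg = 59.35 kN

59.35


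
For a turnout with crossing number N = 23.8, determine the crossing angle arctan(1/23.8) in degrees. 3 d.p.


1/N = 1/23.8 = 0.042017
angle = arctan(0.042017) = 0.041992 rad
angle = 0.041992 * 180/pi = 2.406 degrees

2.406


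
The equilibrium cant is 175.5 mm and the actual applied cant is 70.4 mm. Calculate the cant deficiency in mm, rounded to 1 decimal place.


Cant deficiency = equilibrium cant - actual cant
CD = 175.5 - 70.4
CD = 105.1 mm

105.1


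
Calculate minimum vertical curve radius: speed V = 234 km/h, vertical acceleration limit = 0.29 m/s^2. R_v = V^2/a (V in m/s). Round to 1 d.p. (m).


Convert speed: V = 234 / 3.6 = 65.0 m/s
V^2 = 4225.0 m^2/s^2
R_v = 4225.0 / 0.29
R_v = 14569.0 m

14569.0


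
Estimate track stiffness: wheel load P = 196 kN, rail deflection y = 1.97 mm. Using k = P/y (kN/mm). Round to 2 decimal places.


Track stiffness k = P / y
k = 196 / 1.97
k = 99.49 kN/mm

99.49


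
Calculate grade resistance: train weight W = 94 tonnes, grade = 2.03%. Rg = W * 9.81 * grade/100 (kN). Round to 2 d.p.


Rg = W * 9.81 * grade / 100
Rg = 94 * 9.81 * 2.03 / 100
Rg = 922.14 * 0.0203
Rg = 18.72 kN

18.72


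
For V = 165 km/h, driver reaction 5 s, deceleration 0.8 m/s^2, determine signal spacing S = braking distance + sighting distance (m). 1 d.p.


V = 165 / 3.6 = 45.8333 m/s
Braking distance = 45.8333^2 / (2*0.8) = 1312.934 m
Sighting distance = 45.8333 * 5 = 229.1667 m
S = 1312.934 + 229.1667 = 1542.1 m

1542.1


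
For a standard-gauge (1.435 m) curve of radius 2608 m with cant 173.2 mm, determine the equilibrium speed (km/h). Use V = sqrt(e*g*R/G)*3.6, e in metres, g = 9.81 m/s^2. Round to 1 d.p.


Convert cant: e = 173.2 mm = 0.1732 m
V_ms = sqrt(0.1732 * 9.81 * 2608 / 1.435)
V_ms = sqrt(3087.966506) = 55.5695 m/s
V = 55.5695 * 3.6 = 200.1 km/h

200.1


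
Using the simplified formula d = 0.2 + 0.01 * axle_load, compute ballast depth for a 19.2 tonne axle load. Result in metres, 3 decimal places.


d = 0.2 + 0.01 * 19.2
d = 0.2 + 0.192
d = 0.392 m

0.392


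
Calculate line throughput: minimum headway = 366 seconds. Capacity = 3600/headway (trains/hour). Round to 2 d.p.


Capacity = 3600 / headway
Capacity = 3600 / 366
Capacity = 9.84 trains/hour

9.84


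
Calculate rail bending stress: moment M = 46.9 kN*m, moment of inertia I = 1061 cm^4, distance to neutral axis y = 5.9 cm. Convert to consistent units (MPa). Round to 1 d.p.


Convert units:
M = 46.9 kN*m = 46900000 N*mm
y = 5.9 cm = 59 mm
I = 1061 cm^4 = 10610000 mm^4
sigma = 46900000 * 59 / 10610000
sigma = 260.8 MPa

260.8


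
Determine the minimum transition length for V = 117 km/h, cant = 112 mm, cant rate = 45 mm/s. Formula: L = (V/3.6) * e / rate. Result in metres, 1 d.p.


Convert speed: V = 117 / 3.6 = 32.5 m/s
L = 32.5 * 112 / 45
L = 3640.0 / 45
L = 80.9 m

80.9


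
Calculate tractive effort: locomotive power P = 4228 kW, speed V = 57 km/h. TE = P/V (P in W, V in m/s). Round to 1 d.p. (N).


Convert: P = 4228 kW = 4228000 W
V = 57 / 3.6 = 15.8333 m/s
TE = 4228000 / 15.8333
TE = 267031.6 N

267031.6


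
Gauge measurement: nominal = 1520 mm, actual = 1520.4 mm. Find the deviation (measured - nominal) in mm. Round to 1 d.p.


Deviation = measured - nominal
Deviation = 1520.4 - 1520
Deviation = 0.4 mm

0.4


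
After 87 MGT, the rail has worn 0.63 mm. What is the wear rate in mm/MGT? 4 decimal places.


Wear rate = total wear / cumulative tonnage
Rate = 0.63 / 87
Rate = 0.0072 mm/MGT

0.0072


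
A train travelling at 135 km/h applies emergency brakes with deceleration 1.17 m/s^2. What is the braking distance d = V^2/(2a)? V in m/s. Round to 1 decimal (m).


Convert speed: V = 135 / 3.6 = 37.5 m/s
V^2 = 1406.25
d = 1406.25 / (2 * 1.17)
d = 1406.25 / 2.34
d = 601.0 m

601.0


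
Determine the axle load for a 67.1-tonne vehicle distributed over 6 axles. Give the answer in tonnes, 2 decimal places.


Load per axle = total weight / number of axles
Load = 67.1 / 6
Load = 11.18 tonnes

11.18


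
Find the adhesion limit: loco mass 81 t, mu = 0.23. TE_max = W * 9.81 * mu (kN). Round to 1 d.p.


TE_max = W * g * mu
TE_max = 81 * 9.81 * 0.23
TE_max = 794.61 * 0.23
TE_max = 182.8 kN

182.8


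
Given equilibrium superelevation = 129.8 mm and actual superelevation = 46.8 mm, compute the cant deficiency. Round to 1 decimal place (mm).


Cant deficiency = equilibrium cant - actual cant
CD = 129.8 - 46.8
CD = 83.0 mm

83.0


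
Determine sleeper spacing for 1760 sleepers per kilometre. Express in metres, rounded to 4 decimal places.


Spacing = 1000 m / number of sleepers
Spacing = 1000 / 1760
Spacing = 0.5682 m

0.5682


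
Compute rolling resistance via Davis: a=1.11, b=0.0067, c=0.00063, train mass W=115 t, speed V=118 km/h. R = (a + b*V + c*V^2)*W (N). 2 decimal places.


b*V = 0.0067 * 118 = 0.7906
c*V^2 = 0.00063 * 13924 = 8.77212
R_per_t = 1.11 + 0.7906 + 8.77212 = 10.67272 N/t
R_total = 10.67272 * 115 = 1227.36 N

1227.36


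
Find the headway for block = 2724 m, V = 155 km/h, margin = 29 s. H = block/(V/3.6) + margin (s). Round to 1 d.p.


V = 155 / 3.6 = 43.0556 m/s
Block traversal time = 2724 / 43.0556 = 63.2671 s
Headway = 63.2671 + 29
Headway = 92.3 s

92.3


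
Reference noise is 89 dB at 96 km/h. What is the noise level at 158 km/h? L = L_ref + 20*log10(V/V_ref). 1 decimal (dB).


V/V_ref = 158 / 96 = 1.645833
log10(1.645833) = 0.216386
20 * 0.216386 = 4.3277
L = 89 + 4.3277 = 93.3 dB

93.3


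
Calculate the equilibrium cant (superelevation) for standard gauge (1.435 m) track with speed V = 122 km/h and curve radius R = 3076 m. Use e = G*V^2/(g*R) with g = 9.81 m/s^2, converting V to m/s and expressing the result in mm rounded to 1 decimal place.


Convert speed: V = 122 / 3.6 = 33.8889 m/s
Apply formula: e = 1.435 * 33.8889^2 / (9.81 * 3076)
e = 1.435 * 1148.4568 / 30175.56
e = 0.054615 m = 54.6 mm

54.6


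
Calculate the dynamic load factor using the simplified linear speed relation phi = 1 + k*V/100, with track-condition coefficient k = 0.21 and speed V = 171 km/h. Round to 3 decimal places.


phi = 1 + k * V / 100
phi = 1 + 0.21 * 171 / 100
phi = 1 + 0.3591
phi = 1.359

1.359


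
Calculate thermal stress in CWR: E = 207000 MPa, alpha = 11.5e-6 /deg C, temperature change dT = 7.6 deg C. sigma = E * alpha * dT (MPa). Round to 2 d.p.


sigma = E * alpha * dT
sigma = 207000 * 11.5e-6 * 7.6
sigma = 2.3805 * 7.6
sigma = 18.09 MPa

18.09


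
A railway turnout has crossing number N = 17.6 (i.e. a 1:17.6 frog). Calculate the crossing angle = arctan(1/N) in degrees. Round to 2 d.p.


1/N = 1/17.6 = 0.056818
angle = arctan(0.056818) = 0.056757 rad
angle = 0.056757 * 180/pi = 3.25 degrees

3.25


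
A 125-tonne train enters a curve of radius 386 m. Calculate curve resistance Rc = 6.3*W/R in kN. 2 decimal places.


Rc = 6.3 * W / R
Rc = 6.3 * 125 / 386
Rc = 787.5 / 386
Rc = 2.04 kN

2.04


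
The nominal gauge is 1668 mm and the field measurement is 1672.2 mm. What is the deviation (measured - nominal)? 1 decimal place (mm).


Deviation = measured - nominal
Deviation = 1672.2 - 1668
Deviation = 4.2 mm

4.2


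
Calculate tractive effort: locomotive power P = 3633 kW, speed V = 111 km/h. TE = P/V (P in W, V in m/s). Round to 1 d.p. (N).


Convert: P = 3633 kW = 3633000 W
V = 111 / 3.6 = 30.8333 m/s
TE = 3633000 / 30.8333
TE = 117827.0 N

117827.0


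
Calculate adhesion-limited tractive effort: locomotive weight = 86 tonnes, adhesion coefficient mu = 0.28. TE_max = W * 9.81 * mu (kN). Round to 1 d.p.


TE_max = W * g * mu
TE_max = 86 * 9.81 * 0.28
TE_max = 843.66 * 0.28
TE_max = 236.2 kN

236.2


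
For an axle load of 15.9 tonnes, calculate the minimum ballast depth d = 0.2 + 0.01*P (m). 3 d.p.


d = 0.2 + 0.01 * 15.9
d = 0.2 + 0.159
d = 0.359 m

0.359


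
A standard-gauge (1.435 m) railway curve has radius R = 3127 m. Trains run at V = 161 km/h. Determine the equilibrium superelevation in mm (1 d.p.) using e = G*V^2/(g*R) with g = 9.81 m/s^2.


Convert speed: V = 161 / 3.6 = 44.7222 m/s
Apply formula: e = 1.435 * 44.7222^2 / (9.81 * 3127)
e = 1.435 * 2000.0772 / 30675.87
e = 0.093562 m = 93.6 mm

93.6


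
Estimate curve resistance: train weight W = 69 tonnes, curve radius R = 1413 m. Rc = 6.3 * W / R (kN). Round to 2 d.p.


Rc = 6.3 * W / R
Rc = 6.3 * 69 / 1413
Rc = 434.7 / 1413
Rc = 0.31 kN

0.31


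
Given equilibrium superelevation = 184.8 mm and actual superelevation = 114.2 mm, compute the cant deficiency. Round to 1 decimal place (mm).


Cant deficiency = equilibrium cant - actual cant
CD = 184.8 - 114.2
CD = 70.6 mm

70.6


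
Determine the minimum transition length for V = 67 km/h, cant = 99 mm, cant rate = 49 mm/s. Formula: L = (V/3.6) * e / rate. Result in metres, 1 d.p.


Convert speed: V = 67 / 3.6 = 18.6111 m/s
L = 18.6111 * 99 / 49
L = 1842.5 / 49
L = 37.6 m

37.6


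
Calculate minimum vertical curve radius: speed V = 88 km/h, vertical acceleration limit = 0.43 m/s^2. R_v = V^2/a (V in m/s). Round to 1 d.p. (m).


Convert speed: V = 88 / 3.6 = 24.4444 m/s
V^2 = 597.5309 m^2/s^2
R_v = 597.5309 / 0.43
R_v = 1389.6 m

1389.6


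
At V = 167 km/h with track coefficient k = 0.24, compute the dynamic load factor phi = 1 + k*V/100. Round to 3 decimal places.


phi = 1 + k * V / 100
phi = 1 + 0.24 * 167 / 100
phi = 1 + 0.4008
phi = 1.401

1.401


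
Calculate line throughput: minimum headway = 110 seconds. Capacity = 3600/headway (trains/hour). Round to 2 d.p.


Capacity = 3600 / headway
Capacity = 3600 / 110
Capacity = 32.73 trains/hour

32.73


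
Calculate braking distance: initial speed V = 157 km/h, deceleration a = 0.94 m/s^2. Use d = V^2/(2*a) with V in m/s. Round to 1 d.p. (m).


Convert speed: V = 157 / 3.6 = 43.6111 m/s
V^2 = 1901.929
d = 1901.929 / (2 * 0.94)
d = 1901.929 / 1.88
d = 1011.7 m

1011.7


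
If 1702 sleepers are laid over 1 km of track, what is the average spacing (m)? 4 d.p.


Spacing = 1000 m / number of sleepers
Spacing = 1000 / 1702
Spacing = 0.5875 m

0.5875


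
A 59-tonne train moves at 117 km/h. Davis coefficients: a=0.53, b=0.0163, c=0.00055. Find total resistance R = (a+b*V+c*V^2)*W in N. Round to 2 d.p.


b*V = 0.0163 * 117 = 1.9071
c*V^2 = 0.00055 * 13689 = 7.52895
R_per_t = 0.53 + 1.9071 + 7.52895 = 9.96605 N/t
R_total = 9.96605 * 59 = 588.00 N

588.00


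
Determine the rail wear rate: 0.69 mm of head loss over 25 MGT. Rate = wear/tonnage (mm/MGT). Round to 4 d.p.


Wear rate = total wear / cumulative tonnage
Rate = 0.69 / 25
Rate = 0.0276 mm/MGT

0.0276


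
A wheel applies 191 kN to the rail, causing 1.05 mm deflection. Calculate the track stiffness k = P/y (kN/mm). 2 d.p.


Track stiffness k = P / y
k = 191 / 1.05
k = 181.90 kN/mm

181.90


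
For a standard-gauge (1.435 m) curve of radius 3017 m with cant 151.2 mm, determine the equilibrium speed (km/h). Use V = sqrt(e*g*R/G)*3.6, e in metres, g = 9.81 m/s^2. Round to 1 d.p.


Convert cant: e = 151.2 mm = 0.1512 m
V_ms = sqrt(0.1512 * 9.81 * 3017 / 1.435)
V_ms = sqrt(3118.488937) = 55.8434 m/s
V = 55.8434 * 3.6 = 201.0 km/h

201.0


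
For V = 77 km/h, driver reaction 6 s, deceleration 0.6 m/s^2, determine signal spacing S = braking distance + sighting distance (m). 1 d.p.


V = 77 / 3.6 = 21.3889 m/s
Braking distance = 21.3889^2 / (2*0.6) = 381.2371 m
Sighting distance = 21.3889 * 6 = 128.3333 m
S = 381.2371 + 128.3333 = 509.6 m

509.6


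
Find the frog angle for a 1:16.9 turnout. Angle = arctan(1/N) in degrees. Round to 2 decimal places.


1/N = 1/16.9 = 0.059172
angle = arctan(0.059172) = 0.059103 rad
angle = 0.059103 * 180/pi = 3.39 degrees

3.39


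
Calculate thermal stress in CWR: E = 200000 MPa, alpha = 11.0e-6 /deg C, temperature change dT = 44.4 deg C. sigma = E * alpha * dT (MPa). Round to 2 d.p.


sigma = E * alpha * dT
sigma = 200000 * 11.0e-6 * 44.4
sigma = 2.2 * 44.4
sigma = 97.68 MPa

97.68


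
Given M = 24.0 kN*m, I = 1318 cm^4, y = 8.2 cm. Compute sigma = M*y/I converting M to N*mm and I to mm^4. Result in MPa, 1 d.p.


Convert units:
M = 24.0 kN*m = 24000000 N*mm
y = 8.2 cm = 82 mm
I = 1318 cm^4 = 13180000 mm^4
sigma = 24000000 * 82 / 13180000
sigma = 149.3 MPa

149.3


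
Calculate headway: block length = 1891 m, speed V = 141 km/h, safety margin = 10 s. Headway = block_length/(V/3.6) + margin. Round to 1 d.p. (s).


V = 141 / 3.6 = 39.1667 m/s
Block traversal time = 1891 / 39.1667 = 48.2809 s
Headway = 48.2809 + 10
Headway = 58.3 s

58.3


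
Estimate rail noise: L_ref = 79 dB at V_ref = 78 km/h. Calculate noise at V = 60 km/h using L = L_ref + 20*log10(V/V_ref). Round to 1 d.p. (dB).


V/V_ref = 60 / 78 = 0.769231
log10(0.769231) = -0.113943
20 * -0.113943 = -2.2789
L = 79 + -2.2789 = 76.7 dB

76.7


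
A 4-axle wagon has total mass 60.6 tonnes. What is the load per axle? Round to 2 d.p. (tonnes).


Load per axle = total weight / number of axles
Load = 60.6 / 4
Load = 15.15 tonnes

15.15


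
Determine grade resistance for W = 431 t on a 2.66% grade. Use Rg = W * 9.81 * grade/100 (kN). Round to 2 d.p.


Rg = W * 9.81 * grade / 100
Rg = 431 * 9.81 * 2.66 / 100
Rg = 4228.11 * 0.0266
Rg = 112.47 kN

112.47


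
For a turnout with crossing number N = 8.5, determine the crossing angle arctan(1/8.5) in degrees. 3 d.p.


1/N = 1/8.5 = 0.117647
angle = arctan(0.117647) = 0.117109 rad
angle = 0.117109 * 180/pi = 6.710 degrees

6.710


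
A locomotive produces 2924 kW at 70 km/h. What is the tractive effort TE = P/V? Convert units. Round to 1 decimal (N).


Convert: P = 2924 kW = 2924000 W
V = 70 / 3.6 = 19.4444 m/s
TE = 2924000 / 19.4444
TE = 150377.1 N

150377.1


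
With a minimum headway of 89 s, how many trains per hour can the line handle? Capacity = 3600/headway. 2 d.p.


Capacity = 3600 / headway
Capacity = 3600 / 89
Capacity = 40.45 trains/hour

40.45


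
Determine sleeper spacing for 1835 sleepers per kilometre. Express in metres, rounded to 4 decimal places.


Spacing = 1000 m / number of sleepers
Spacing = 1000 / 1835
Spacing = 0.5450 m

0.5450


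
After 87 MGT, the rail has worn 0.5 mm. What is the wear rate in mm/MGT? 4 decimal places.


Wear rate = total wear / cumulative tonnage
Rate = 0.5 / 87
Rate = 0.0057 mm/MGT

0.0057


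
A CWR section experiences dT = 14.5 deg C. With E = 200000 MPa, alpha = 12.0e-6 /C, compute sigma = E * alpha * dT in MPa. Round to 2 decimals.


sigma = E * alpha * dT
sigma = 200000 * 12.0e-6 * 14.5
sigma = 2.4 * 14.5
sigma = 34.80 MPa

34.80


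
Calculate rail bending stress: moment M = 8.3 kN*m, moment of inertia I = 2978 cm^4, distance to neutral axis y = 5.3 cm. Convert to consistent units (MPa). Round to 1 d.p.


Convert units:
M = 8.3 kN*m = 8300000 N*mm
y = 5.3 cm = 53 mm
I = 2978 cm^4 = 29780000 mm^4
sigma = 8300000 * 53 / 29780000
sigma = 14.8 MPa

14.8


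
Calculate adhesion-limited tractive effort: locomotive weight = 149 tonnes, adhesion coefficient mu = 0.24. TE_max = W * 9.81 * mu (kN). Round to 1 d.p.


TE_max = W * g * mu
TE_max = 149 * 9.81 * 0.24
TE_max = 1461.69 * 0.24
TE_max = 350.8 kN

350.8


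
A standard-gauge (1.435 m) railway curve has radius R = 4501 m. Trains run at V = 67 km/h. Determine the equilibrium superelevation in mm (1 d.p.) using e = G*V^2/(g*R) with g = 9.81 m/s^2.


Convert speed: V = 67 / 3.6 = 18.6111 m/s
Apply formula: e = 1.435 * 18.6111^2 / (9.81 * 4501)
e = 1.435 * 346.3735 / 44154.81
e = 0.011257 m = 11.3 mm

11.3


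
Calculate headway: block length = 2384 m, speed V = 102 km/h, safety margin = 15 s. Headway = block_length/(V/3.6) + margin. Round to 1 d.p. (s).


V = 102 / 3.6 = 28.3333 m/s
Block traversal time = 2384 / 28.3333 = 84.1412 s
Headway = 84.1412 + 15
Headway = 99.1 s

99.1


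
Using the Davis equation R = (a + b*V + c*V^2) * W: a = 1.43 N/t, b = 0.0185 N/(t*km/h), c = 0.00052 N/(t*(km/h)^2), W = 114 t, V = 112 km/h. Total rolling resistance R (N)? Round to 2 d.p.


b*V = 0.0185 * 112 = 2.072
c*V^2 = 0.00052 * 12544 = 6.52288
R_per_t = 1.43 + 2.072 + 6.52288 = 10.02488 N/t
R_total = 10.02488 * 114 = 1142.84 N

1142.84


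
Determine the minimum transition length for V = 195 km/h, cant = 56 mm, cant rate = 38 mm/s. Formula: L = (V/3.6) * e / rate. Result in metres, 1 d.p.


Convert speed: V = 195 / 3.6 = 54.1667 m/s
L = 54.1667 * 56 / 38
L = 3033.3333 / 38
L = 79.8 m

79.8


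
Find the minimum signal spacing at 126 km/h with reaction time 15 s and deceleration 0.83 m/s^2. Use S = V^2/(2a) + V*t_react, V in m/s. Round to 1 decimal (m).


V = 126 / 3.6 = 35.0 m/s
Braking distance = 35.0^2 / (2*0.83) = 737.9518 m
Sighting distance = 35.0 * 15 = 525.0 m
S = 737.9518 + 525.0 = 1263.0 m

1263.0


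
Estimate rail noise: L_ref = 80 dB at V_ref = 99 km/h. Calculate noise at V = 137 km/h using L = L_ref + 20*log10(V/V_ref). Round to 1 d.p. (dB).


V/V_ref = 137 / 99 = 1.383838
log10(1.383838) = 0.141085
20 * 0.141085 = 2.8217
L = 80 + 2.8217 = 82.8 dB

82.8


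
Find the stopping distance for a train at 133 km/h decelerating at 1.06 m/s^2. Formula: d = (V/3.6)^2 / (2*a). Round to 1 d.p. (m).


Convert speed: V = 133 / 3.6 = 36.9444 m/s
V^2 = 1364.892
d = 1364.892 / (2 * 1.06)
d = 1364.892 / 2.12
d = 643.8 m

643.8


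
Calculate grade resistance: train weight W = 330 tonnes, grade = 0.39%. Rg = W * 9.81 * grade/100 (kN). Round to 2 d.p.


Rg = W * 9.81 * grade / 100
Rg = 330 * 9.81 * 0.39 / 100
Rg = 3237.3 * 0.0039
Rg = 12.63 kN

12.63


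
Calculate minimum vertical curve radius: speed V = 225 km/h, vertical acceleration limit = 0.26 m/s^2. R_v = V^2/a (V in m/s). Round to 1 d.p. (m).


Convert speed: V = 225 / 3.6 = 62.5 m/s
V^2 = 3906.25 m^2/s^2
R_v = 3906.25 / 0.26
R_v = 15024.0 m

15024.0


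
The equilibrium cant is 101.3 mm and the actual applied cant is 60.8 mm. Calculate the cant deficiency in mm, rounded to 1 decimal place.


Cant deficiency = equilibrium cant - actual cant
CD = 101.3 - 60.8
CD = 40.5 mm

40.5


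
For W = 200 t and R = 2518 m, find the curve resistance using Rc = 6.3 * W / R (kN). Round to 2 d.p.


Rc = 6.3 * W / R
Rc = 6.3 * 200 / 2518
Rc = 1260.0 / 2518
Rc = 0.50 kN

0.50


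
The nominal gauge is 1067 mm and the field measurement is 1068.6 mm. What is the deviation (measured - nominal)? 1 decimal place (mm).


Deviation = measured - nominal
Deviation = 1068.6 - 1067
Deviation = 1.6 mm

1.6


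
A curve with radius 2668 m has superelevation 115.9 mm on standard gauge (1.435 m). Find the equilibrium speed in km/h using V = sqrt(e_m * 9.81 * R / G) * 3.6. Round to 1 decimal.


Convert cant: e = 115.9 mm = 0.1159 m
V_ms = sqrt(0.1159 * 9.81 * 2668 / 1.435)
V_ms = sqrt(2113.909388) = 45.9773 m/s
V = 45.9773 * 3.6 = 165.5 km/h

165.5


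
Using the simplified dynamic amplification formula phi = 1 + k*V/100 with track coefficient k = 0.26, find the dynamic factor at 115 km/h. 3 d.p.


phi = 1 + k * V / 100
phi = 1 + 0.26 * 115 / 100
phi = 1 + 0.299
phi = 1.299

1.299


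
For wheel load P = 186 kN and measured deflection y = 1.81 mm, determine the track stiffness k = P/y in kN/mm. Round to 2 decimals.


Track stiffness k = P / y
k = 186 / 1.81
k = 102.76 kN/mm

102.76


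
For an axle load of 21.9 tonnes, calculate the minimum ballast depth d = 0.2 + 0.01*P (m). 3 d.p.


d = 0.2 + 0.01 * 21.9
d = 0.2 + 0.219
d = 0.419 m

0.419


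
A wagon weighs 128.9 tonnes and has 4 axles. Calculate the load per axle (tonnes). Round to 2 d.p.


Load per axle = total weight / number of axles
Load = 128.9 / 4
Load = 32.23 tonnes

32.23


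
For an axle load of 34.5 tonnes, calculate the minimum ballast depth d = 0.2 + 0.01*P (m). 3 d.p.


d = 0.2 + 0.01 * 34.5
d = 0.2 + 0.345
d = 0.545 m

0.545


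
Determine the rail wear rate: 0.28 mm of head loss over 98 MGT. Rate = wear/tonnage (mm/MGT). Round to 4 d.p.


Wear rate = total wear / cumulative tonnage
Rate = 0.28 / 98
Rate = 0.0029 mm/MGT

0.0029


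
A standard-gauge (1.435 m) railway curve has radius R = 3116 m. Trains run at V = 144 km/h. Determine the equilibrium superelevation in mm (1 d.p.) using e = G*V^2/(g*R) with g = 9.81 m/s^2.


Convert speed: V = 144 / 3.6 = 40.0 m/s
Apply formula: e = 1.435 * 40.0^2 / (9.81 * 3116)
e = 1.435 * 1600.0 / 30567.96
e = 0.075111 m = 75.1 mm

75.1


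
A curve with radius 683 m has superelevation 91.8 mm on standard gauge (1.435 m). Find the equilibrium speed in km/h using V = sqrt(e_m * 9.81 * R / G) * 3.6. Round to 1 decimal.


Convert cant: e = 91.8 mm = 0.0918 m
V_ms = sqrt(0.0918 * 9.81 * 683 / 1.435)
V_ms = sqrt(428.627954) = 20.7033 m/s
V = 20.7033 * 3.6 = 74.5 km/h

74.5


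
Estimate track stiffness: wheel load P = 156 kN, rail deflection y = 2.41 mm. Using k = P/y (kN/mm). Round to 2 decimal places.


Track stiffness k = P / y
k = 156 / 2.41
k = 64.73 kN/mm

64.73


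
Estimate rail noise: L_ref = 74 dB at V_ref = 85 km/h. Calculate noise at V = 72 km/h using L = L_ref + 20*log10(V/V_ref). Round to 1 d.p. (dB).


V/V_ref = 72 / 85 = 0.847059
log10(0.847059) = -0.072086
20 * -0.072086 = -1.4417
L = 74 + -1.4417 = 72.6 dB

72.6


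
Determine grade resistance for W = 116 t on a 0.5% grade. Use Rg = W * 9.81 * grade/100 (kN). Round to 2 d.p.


Rg = W * 9.81 * grade / 100
Rg = 116 * 9.81 * 0.5 / 100
Rg = 1137.96 * 0.005
Rg = 5.69 kN

5.69


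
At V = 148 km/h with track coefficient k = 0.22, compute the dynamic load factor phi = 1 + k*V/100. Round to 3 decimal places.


phi = 1 + k * V / 100
phi = 1 + 0.22 * 148 / 100
phi = 1 + 0.3256
phi = 1.326

1.326


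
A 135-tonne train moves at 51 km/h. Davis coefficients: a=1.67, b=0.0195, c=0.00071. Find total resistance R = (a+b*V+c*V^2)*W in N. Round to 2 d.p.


b*V = 0.0195 * 51 = 0.9945
c*V^2 = 0.00071 * 2601 = 1.84671
R_per_t = 1.67 + 0.9945 + 1.84671 = 4.51121 N/t
R_total = 4.51121 * 135 = 609.01 N

609.01


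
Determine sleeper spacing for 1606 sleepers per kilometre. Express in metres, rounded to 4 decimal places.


Spacing = 1000 m / number of sleepers
Spacing = 1000 / 1606
Spacing = 0.6227 m

0.6227


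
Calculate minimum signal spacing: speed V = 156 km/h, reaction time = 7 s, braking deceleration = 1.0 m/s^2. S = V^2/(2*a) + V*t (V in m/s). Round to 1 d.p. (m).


V = 156 / 3.6 = 43.3333 m/s
Braking distance = 43.3333^2 / (2*1.0) = 938.8889 m
Sighting distance = 43.3333 * 7 = 303.3333 m
S = 938.8889 + 303.3333 = 1242.2 m

1242.2


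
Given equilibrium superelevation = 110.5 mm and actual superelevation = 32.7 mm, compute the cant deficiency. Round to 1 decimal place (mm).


Cant deficiency = equilibrium cant - actual cant
CD = 110.5 - 32.7
CD = 77.8 mm

77.8


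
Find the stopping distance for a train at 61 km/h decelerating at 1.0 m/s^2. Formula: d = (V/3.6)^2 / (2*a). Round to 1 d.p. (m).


Convert speed: V = 61 / 3.6 = 16.9444 m/s
V^2 = 287.1142
d = 287.1142 / (2 * 1.0)
d = 287.1142 / 2.0
d = 143.6 m

143.6


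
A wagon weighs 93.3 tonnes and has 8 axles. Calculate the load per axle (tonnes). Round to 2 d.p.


Load per axle = total weight / number of axles
Load = 93.3 / 8
Load = 11.66 tonnes

11.66


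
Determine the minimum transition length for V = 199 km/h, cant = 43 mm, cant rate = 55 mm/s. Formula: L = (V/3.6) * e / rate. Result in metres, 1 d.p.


Convert speed: V = 199 / 3.6 = 55.2778 m/s
L = 55.2778 * 43 / 55
L = 2376.9444 / 55
L = 43.2 m

43.2


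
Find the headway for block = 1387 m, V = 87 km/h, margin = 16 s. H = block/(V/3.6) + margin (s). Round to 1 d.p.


V = 87 / 3.6 = 24.1667 m/s
Block traversal time = 1387 / 24.1667 = 57.3931 s
Headway = 57.3931 + 16
Headway = 73.4 s

73.4


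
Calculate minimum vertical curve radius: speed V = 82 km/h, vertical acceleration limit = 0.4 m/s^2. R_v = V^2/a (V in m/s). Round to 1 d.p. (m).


Convert speed: V = 82 / 3.6 = 22.7778 m/s
V^2 = 518.8272 m^2/s^2
R_v = 518.8272 / 0.4
R_v = 1297.1 m

1297.1


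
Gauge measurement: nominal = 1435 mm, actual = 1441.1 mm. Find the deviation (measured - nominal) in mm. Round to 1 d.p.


Deviation = measured - nominal
Deviation = 1441.1 - 1435
Deviation = 6.1 mm

6.1


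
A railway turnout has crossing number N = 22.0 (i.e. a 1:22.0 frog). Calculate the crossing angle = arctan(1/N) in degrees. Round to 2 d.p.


1/N = 1/22.0 = 0.045455
angle = arctan(0.045455) = 0.045423 rad
angle = 0.045423 * 180/pi = 2.60 degrees

2.60


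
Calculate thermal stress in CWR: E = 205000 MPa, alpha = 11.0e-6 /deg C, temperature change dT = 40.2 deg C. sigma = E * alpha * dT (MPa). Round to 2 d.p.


sigma = E * alpha * dT
sigma = 205000 * 11.0e-6 * 40.2
sigma = 2.255 * 40.2
sigma = 90.65 MPa

90.65


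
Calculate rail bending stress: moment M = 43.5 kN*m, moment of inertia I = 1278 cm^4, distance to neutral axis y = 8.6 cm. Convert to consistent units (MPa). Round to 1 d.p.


Convert units:
M = 43.5 kN*m = 43500000 N*mm
y = 8.6 cm = 86 mm
I = 1278 cm^4 = 12780000 mm^4
sigma = 43500000 * 86 / 12780000
sigma = 292.7 MPa

292.7


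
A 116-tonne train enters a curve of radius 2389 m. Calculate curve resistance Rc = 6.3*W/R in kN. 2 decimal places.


Rc = 6.3 * W / R
Rc = 6.3 * 116 / 2389
Rc = 730.8 / 2389
Rc = 0.31 kN

0.31


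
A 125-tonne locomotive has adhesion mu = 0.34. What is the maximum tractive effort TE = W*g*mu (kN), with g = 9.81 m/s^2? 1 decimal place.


TE_max = W * g * mu
TE_max = 125 * 9.81 * 0.34
TE_max = 1226.25 * 0.34
TE_max = 416.9 kN

416.9


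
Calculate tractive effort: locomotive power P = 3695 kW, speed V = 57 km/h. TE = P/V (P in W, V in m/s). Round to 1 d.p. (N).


Convert: P = 3695 kW = 3695000 W
V = 57 / 3.6 = 15.8333 m/s
TE = 3695000 / 15.8333
TE = 233368.4 N

233368.4


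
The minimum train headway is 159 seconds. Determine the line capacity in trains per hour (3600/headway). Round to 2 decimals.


Capacity = 3600 / headway
Capacity = 3600 / 159
Capacity = 22.64 trains/hour

22.64


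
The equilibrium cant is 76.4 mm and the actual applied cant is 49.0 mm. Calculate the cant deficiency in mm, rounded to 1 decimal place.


Cant deficiency = equilibrium cant - actual cant
CD = 76.4 - 49.0
CD = 27.4 mm

27.4


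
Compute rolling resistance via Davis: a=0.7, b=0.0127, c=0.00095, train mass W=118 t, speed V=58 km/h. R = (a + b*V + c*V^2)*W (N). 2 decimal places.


b*V = 0.0127 * 58 = 0.7366
c*V^2 = 0.00095 * 3364 = 3.1958
R_per_t = 0.7 + 0.7366 + 3.1958 = 4.6324 N/t
R_total = 4.6324 * 118 = 546.62 N

546.62


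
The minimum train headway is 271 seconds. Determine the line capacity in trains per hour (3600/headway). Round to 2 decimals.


Capacity = 3600 / headway
Capacity = 3600 / 271
Capacity = 13.28 trains/hour

13.28


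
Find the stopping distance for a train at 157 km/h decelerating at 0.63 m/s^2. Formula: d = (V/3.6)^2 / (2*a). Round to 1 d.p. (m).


Convert speed: V = 157 / 3.6 = 43.6111 m/s
V^2 = 1901.929
d = 1901.929 / (2 * 0.63)
d = 1901.929 / 1.26
d = 1509.5 m

1509.5


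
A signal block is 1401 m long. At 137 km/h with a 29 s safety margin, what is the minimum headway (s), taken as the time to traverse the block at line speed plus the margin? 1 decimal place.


V = 137 / 3.6 = 38.0556 m/s
Block traversal time = 1401 / 38.0556 = 36.8146 s
Headway = 36.8146 + 29
Headway = 65.8 s

65.8


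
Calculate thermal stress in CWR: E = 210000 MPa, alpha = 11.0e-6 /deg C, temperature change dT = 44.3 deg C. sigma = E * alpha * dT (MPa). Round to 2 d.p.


sigma = E * alpha * dT
sigma = 210000 * 11.0e-6 * 44.3
sigma = 2.31 * 44.3
sigma = 102.33 MPa

102.33


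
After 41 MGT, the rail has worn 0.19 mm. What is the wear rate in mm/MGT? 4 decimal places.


Wear rate = total wear / cumulative tonnage
Rate = 0.19 / 41
Rate = 0.0046 mm/MGT

0.0046


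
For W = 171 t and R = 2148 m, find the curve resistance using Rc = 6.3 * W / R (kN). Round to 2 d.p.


Rc = 6.3 * W / R
Rc = 6.3 * 171 / 2148
Rc = 1077.3 / 2148
Rc = 0.50 kN

0.50


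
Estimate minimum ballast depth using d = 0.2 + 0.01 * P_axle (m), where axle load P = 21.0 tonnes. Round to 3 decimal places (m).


d = 0.2 + 0.01 * 21.0
d = 0.2 + 0.21
d = 0.410 m

0.410


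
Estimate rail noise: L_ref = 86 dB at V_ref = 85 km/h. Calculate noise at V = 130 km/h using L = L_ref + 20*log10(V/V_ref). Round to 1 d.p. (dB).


V/V_ref = 130 / 85 = 1.529412
log10(1.529412) = 0.184524
20 * 0.184524 = 3.6905
L = 86 + 3.6905 = 89.7 dB

89.7


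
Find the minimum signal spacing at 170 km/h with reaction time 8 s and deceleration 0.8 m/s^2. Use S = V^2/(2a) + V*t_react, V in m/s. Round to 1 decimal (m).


V = 170 / 3.6 = 47.2222 m/s
Braking distance = 47.2222^2 / (2*0.8) = 1393.7114 m
Sighting distance = 47.2222 * 8 = 377.7778 m
S = 1393.7114 + 377.7778 = 1771.5 m

1771.5


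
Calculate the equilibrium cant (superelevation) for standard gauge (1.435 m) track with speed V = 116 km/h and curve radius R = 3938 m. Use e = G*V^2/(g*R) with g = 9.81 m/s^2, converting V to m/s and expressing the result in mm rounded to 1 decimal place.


Convert speed: V = 116 / 3.6 = 32.2222 m/s
Apply formula: e = 1.435 * 32.2222^2 / (9.81 * 3938)
e = 1.435 * 1038.2716 / 38631.78
e = 0.038567 m = 38.6 mm

38.6


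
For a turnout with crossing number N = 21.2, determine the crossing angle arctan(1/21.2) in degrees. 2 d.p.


1/N = 1/21.2 = 0.04717
angle = arctan(0.04717) = 0.047135 rad
angle = 0.047135 * 180/pi = 2.70 degrees

2.70


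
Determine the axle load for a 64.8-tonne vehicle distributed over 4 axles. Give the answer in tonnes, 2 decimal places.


Load per axle = total weight / number of axles
Load = 64.8 / 4
Load = 16.20 tonnes

16.20


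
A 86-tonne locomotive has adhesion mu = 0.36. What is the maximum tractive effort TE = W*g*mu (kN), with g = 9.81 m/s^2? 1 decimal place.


TE_max = W * g * mu
TE_max = 86 * 9.81 * 0.36
TE_max = 843.66 * 0.36
TE_max = 303.7 kN

303.7


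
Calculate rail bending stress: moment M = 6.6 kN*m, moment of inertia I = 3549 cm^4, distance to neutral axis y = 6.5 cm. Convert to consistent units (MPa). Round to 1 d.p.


Convert units:
M = 6.6 kN*m = 6600000 N*mm
y = 6.5 cm = 65 mm
I = 3549 cm^4 = 35490000 mm^4
sigma = 6600000 * 65 / 35490000
sigma = 12.1 MPa

12.1


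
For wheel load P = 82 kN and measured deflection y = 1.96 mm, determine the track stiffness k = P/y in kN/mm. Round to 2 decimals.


Track stiffness k = P / y
k = 82 / 1.96
k = 41.84 kN/mm

41.84


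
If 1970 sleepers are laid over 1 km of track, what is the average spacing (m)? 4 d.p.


Spacing = 1000 m / number of sleepers
Spacing = 1000 / 1970
Spacing = 0.5076 m

0.5076


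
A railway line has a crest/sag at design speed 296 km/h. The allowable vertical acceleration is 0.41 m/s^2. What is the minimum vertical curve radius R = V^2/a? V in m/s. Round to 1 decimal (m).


Convert speed: V = 296 / 3.6 = 82.2222 m/s
V^2 = 6760.4938 m^2/s^2
R_v = 6760.4938 / 0.41
R_v = 16489.0 m

16489.0


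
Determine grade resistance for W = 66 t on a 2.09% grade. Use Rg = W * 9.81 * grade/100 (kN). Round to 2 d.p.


Rg = W * 9.81 * grade / 100
Rg = 66 * 9.81 * 2.09 / 100
Rg = 647.46 * 0.0209
Rg = 13.53 kN

13.53


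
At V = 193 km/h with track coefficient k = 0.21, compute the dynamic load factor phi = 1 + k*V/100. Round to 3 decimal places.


phi = 1 + k * V / 100
phi = 1 + 0.21 * 193 / 100
phi = 1 + 0.4053
phi = 1.405

1.405


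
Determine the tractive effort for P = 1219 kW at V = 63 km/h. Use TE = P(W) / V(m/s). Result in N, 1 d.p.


Convert: P = 1219 kW = 1219000 W
V = 63 / 3.6 = 17.5 m/s
TE = 1219000 / 17.5
TE = 69657.1 N

69657.1


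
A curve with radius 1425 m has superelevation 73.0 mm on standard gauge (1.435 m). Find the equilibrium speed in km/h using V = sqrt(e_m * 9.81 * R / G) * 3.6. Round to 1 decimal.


Convert cant: e = 73.0 mm = 0.0730 m
V_ms = sqrt(0.0730 * 9.81 * 1425 / 1.435)
V_ms = sqrt(711.139547) = 26.6672 m/s
V = 26.6672 * 3.6 = 96.0 km/h

96.0


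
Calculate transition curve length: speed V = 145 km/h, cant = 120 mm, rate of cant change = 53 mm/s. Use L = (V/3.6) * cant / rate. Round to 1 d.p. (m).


Convert speed: V = 145 / 3.6 = 40.2778 m/s
L = 40.2778 * 120 / 53
L = 4833.3333 / 53
L = 91.2 m

91.2


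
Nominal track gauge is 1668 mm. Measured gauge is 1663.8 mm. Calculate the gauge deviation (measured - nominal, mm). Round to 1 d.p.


Deviation = measured - nominal
Deviation = 1663.8 - 1668
Deviation = -4.2 mm

-4.2


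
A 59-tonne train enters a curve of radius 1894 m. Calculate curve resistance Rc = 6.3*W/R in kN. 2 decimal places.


Rc = 6.3 * W / R
Rc = 6.3 * 59 / 1894
Rc = 371.7 / 1894
Rc = 0.20 kN

0.20


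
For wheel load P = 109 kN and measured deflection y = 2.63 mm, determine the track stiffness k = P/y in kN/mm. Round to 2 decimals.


Track stiffness k = P / y
k = 109 / 2.63
k = 41.44 kN/mm

41.44


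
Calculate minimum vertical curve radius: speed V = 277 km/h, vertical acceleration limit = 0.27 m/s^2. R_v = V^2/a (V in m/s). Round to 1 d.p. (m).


Convert speed: V = 277 / 3.6 = 76.9444 m/s
V^2 = 5920.4475 m^2/s^2
R_v = 5920.4475 / 0.27
R_v = 21927.6 m

21927.6


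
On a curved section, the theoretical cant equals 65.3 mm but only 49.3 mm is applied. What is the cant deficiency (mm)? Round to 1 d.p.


Cant deficiency = equilibrium cant - actual cant
CD = 65.3 - 49.3
CD = 16.0 mm

16.0


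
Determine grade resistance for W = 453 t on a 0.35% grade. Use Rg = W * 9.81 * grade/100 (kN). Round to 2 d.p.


Rg = W * 9.81 * grade / 100
Rg = 453 * 9.81 * 0.35 / 100
Rg = 4443.93 * 0.0035
Rg = 15.55 kN

15.55


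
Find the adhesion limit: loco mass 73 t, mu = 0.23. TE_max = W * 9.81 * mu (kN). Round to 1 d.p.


TE_max = W * g * mu
TE_max = 73 * 9.81 * 0.23
TE_max = 716.13 * 0.23
TE_max = 164.7 kN

164.7


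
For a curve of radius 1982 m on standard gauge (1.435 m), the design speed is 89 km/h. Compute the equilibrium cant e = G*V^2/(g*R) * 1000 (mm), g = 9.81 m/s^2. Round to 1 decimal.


Convert speed: V = 89 / 3.6 = 24.7222 m/s
Apply formula: e = 1.435 * 24.7222^2 / (9.81 * 1982)
e = 1.435 * 611.1883 / 19443.42
e = 0.045108 m = 45.1 mm

45.1


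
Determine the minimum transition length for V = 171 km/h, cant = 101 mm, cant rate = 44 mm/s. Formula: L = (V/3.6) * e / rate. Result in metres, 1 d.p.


Convert speed: V = 171 / 3.6 = 47.5 m/s
L = 47.5 * 101 / 44
L = 4797.5 / 44
L = 109.0 m

109.0


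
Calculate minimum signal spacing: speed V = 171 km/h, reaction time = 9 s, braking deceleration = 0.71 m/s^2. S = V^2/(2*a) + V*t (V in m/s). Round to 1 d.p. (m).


V = 171 / 3.6 = 47.5 m/s
Braking distance = 47.5^2 / (2*0.71) = 1588.9085 m
Sighting distance = 47.5 * 9 = 427.5 m
S = 1588.9085 + 427.5 = 2016.4 m

2016.4


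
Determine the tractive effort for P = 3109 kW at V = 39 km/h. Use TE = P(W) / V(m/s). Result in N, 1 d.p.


Convert: P = 3109 kW = 3109000 W
V = 39 / 3.6 = 10.8333 m/s
TE = 3109000 / 10.8333
TE = 286984.6 N

286984.6


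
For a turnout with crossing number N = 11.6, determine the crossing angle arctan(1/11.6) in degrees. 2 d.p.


1/N = 1/11.6 = 0.086207
angle = arctan(0.086207) = 0.085994 rad
angle = 0.085994 * 180/pi = 4.93 degrees

4.93


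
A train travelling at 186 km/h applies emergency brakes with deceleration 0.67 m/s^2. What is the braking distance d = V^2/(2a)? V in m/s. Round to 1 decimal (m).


Convert speed: V = 186 / 3.6 = 51.6667 m/s
V^2 = 2669.4444
d = 2669.4444 / (2 * 0.67)
d = 2669.4444 / 1.34
d = 1992.1 m

1992.1


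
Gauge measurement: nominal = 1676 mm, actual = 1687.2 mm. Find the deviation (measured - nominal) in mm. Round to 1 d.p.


Deviation = measured - nominal
Deviation = 1687.2 - 1676
Deviation = 11.2 mm

11.2


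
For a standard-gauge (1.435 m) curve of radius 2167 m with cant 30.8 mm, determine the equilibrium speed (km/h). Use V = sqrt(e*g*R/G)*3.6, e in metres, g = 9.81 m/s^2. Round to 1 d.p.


Convert cant: e = 30.8 mm = 0.0308 m
V_ms = sqrt(0.0308 * 9.81 * 2167 / 1.435)
V_ms = sqrt(456.275063) = 21.3606 m/s
V = 21.3606 * 3.6 = 76.9 km/h

76.9


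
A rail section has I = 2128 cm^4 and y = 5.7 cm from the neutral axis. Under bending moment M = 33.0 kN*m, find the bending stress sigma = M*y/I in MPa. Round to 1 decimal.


Convert units:
M = 33.0 kN*m = 33000000 N*mm
y = 5.7 cm = 57 mm
I = 2128 cm^4 = 21280000 mm^4
sigma = 33000000 * 57 / 21280000
sigma = 88.4 MPa

88.4


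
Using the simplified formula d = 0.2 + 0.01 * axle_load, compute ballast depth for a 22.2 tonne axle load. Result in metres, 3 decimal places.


d = 0.2 + 0.01 * 22.2
d = 0.2 + 0.222
d = 0.422 m

0.422


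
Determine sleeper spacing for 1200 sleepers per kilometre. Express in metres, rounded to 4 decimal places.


Spacing = 1000 m / number of sleepers
Spacing = 1000 / 1200
Spacing = 0.8333 m

0.8333


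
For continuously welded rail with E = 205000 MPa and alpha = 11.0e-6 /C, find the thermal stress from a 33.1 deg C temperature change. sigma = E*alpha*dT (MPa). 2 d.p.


sigma = E * alpha * dT
sigma = 205000 * 11.0e-6 * 33.1
sigma = 2.255 * 33.1
sigma = 74.64 MPa

74.64


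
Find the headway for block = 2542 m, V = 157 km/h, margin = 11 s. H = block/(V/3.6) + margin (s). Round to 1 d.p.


V = 157 / 3.6 = 43.6111 m/s
Block traversal time = 2542 / 43.6111 = 58.2879 s
Headway = 58.2879 + 11
Headway = 69.3 s

69.3


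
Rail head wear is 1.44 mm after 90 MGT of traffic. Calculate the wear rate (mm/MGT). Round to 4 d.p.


Wear rate = total wear / cumulative tonnage
Rate = 1.44 / 90
Rate = 0.0160 mm/MGT

0.0160


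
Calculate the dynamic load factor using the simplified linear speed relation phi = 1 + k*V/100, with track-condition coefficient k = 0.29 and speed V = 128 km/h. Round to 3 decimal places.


phi = 1 + k * V / 100
phi = 1 + 0.29 * 128 / 100
phi = 1 + 0.3712
phi = 1.371

1.371


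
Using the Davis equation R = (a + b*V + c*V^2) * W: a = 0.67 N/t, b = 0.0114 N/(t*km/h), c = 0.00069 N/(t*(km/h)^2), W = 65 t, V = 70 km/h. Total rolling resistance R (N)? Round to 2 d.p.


b*V = 0.0114 * 70 = 0.798
c*V^2 = 0.00069 * 4900 = 3.381
R_per_t = 0.67 + 0.798 + 3.381 = 4.849 N/t
R_total = 4.849 * 65 = 315.19 N

315.19


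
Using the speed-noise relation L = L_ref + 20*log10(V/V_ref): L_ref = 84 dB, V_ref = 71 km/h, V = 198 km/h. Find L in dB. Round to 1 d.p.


V/V_ref = 198 / 71 = 2.788732
log10(2.788732) = 0.445407
20 * 0.445407 = 8.9081
L = 84 + 8.9081 = 92.9 dB

92.9
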